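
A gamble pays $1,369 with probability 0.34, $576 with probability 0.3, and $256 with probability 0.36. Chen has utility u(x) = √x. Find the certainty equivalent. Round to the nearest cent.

$652.29

E[u] = 0.34·√1369 + 0.3·√576 + 0.36·√256 = 0.34·37 + 0.3·24 + 0.36·16 = 25.54
CE = (25.54)² = 652.2916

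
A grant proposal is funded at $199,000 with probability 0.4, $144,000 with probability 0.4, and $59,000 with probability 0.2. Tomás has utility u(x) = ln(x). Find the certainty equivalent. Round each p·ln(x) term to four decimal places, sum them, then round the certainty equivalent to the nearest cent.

E[u] = 0.4·ln(199000) + 0.4·ln(144000) + 0.2·ln(59000) = 4.8804 + 4.7510 + 2.1971 = 11.8285
CE = e^11.8285 ≈ 137104.68

$137,104.68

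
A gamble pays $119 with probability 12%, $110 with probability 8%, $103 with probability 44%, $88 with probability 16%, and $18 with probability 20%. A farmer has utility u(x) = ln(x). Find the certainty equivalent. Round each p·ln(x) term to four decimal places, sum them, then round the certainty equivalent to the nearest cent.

E[u] = 0.12·ln(119) + 0.08·ln(110) + 0.44·ln(103) + 0.16·ln(88) + 0.2·ln(18) = 0.5735 + 0.3760 + 2.0393 + 0.7164 + 0.5781 = 4.2833
CE = e^4.2833 ≈ 72.48

$72.48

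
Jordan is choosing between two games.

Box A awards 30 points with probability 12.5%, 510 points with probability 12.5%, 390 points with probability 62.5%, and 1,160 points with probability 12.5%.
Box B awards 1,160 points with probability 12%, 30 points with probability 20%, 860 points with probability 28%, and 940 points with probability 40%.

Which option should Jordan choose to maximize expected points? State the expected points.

Box B (762 points)

Box A = 0.125 × 30 + 0.125 × 510 + 0.625 × 390 + 0.125 × 1160 = 3.75 + 63.75 + 243.75 + 145 = 456.25
Box B = 0.12 × 1160 + 0.2 × 30 + 0.28 × 860 + 0.4 × 940 = 139.2 + 6 + 240.8 + 376 = 762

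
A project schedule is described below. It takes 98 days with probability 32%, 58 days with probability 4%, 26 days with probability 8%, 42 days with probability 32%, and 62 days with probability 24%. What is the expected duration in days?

EV = 0.32 × 98 + 0.04 × 58 + 0.08 × 26 + 0.32 × 42 + 0.24 × 62 = 31.36 + 2.32 + 2.08 + 13.44 + 14.88 = 64.08

64.08 days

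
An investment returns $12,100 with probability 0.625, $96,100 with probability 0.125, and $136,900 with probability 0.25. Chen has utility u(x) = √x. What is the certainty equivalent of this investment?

$40,000

E[u] = 0.625·√12100 + 0.125·√96100 + 0.25·√136900 = 0.625·110 + 0.125·310 + 0.25·370 = 200
CE = (200)² = 40000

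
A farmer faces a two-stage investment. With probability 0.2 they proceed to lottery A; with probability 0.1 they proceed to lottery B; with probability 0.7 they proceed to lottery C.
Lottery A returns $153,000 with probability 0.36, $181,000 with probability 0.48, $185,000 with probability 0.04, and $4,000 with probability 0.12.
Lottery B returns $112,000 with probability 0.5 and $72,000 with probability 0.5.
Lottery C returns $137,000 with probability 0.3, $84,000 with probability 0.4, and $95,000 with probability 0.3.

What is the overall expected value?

$111,408

EV(A) = 0.36 × 153000 + 0.48 × 181000 + 0.04 × 185000 + 0.12 × 4000 = 55080 + 86880 + 7400 + 480 = 149840
EV(B) = 0.5 × 112000 + 0.5 × 72000 = 56000 + 36000 = 92000
EV(C) = 0.3 × 137000 + 0.4 × 84000 + 0.3 × 95000 = 41100 + 33600 + 28500 = 103200
Overall = 0.2 × 149840 + 0.1 × 92000 + 0.7 × 103200 = 29968 + 9200 + 72240 = 111408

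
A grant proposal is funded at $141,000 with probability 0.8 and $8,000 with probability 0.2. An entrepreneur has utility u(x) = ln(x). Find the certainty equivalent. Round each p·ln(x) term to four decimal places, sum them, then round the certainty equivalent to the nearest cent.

$79,427.51

E[u] = 0.8·ln(141000) + 0.2·ln(8000) = 9.4852 + 1.7974 = 11.2826
CE = e^11.2826 ≈ 79427.51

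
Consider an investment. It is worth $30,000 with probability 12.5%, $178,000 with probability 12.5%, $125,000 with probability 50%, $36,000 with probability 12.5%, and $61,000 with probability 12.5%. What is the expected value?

$100,625

EV = 0.125 × 30000 + 0.125 × 178000 + 0.5 × 125000 + 0.125 × 36000 + 0.125 × 61000 = 3750 + 22250 + 62500 + 4500 + 7625 = 100625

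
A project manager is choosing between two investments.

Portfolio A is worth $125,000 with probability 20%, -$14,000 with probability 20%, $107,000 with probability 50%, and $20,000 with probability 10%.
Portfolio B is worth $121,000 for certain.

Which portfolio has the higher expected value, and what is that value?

Portfolio A = 0.2 × 125000 + 0.2 × (-14000) + 0.5 × 107000 + 0.1 × 20000 = 25000 − 2800 + 53500 + 2000 = 77700
Portfolio B: 121000 (certain)

Portfolio B ($121,000)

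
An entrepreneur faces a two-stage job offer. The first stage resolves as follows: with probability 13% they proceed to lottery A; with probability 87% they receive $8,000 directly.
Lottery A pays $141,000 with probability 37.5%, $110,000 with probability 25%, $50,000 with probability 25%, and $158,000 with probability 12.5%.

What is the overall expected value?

EV(A) = 0.375 × 141000 + 0.25 × 110000 + 0.25 × 50000 + 0.125 × 158000 = 52875 + 27500 + 12500 + 19750 = 112625
Branch B: 8000 (certain)
Overall = 0.13 × 112625 + 0.87 × 8000 = 14641.25 + 6960 = 21601.25

$21,601.25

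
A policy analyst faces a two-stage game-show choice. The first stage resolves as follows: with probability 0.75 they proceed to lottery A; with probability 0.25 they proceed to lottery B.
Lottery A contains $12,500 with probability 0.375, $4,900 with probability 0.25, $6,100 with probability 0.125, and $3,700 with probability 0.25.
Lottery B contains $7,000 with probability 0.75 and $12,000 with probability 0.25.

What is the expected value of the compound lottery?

$7,762.50

EV(A) = 0.375 × 12500 + 0.25 × 4900 + 0.125 × 6100 + 0.25 × 3700 = 4687.5 + 1225 + 762.5 + 925 = 7600
EV(B) = 0.75 × 7000 + 0.25 × 12000 = 5250 + 3000 = 8250
Overall = 0.75 × 7600 + 0.25 × 8250 = 5700 + 2062.5 = 7762.5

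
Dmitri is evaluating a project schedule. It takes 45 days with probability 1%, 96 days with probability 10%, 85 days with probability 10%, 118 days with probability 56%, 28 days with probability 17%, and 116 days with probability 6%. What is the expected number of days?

EV = 0.01 × 45 + 0.1 × 96 + 0.1 × 85 + 0.56 × 118 + 0.17 × 28 + 0.06 × 116 = 0.45 + 9.6 + 8.5 + 66.08 + 4.76 + 6.96 = 96.35

96.35 days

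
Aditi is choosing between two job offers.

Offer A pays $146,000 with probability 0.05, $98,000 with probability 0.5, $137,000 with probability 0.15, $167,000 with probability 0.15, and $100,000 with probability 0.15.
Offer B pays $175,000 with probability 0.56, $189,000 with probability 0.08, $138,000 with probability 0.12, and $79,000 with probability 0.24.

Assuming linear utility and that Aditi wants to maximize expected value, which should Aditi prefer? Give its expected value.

Offer A = 0.05 × 146000 + 0.5 × 98000 + 0.15 × 137000 + 0.15 × 167000 + 0.15 × 100000 = 7300 + 49000 + 20550 + 25050 + 15000 = 116900
Offer B = 0.56 × 175000 + 0.08 × 189000 + 0.12 × 138000 + 0.24 × 79000 = 98000 + 15120 + 16560 + 18960 = 148640

Offer B ($148,640)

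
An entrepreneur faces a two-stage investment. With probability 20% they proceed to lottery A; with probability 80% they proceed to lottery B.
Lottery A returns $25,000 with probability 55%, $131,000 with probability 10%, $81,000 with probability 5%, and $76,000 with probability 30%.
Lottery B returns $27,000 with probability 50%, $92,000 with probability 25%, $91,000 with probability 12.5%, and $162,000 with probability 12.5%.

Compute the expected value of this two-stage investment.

$65,240

EV(A) = 0.55 × 25000 + 0.1 × 131000 + 0.05 × 81000 + 0.3 × 76000 = 13750 + 13100 + 4050 + 22800 = 53700
EV(B) = 0.5 × 27000 + 0.25 × 92000 + 0.125 × 91000 + 0.125 × 162000 = 13500 + 23000 + 11375 + 20250 = 68125
Overall = 0.2 × 53700 + 0.8 × 68125 = 10740 + 54500 = 65240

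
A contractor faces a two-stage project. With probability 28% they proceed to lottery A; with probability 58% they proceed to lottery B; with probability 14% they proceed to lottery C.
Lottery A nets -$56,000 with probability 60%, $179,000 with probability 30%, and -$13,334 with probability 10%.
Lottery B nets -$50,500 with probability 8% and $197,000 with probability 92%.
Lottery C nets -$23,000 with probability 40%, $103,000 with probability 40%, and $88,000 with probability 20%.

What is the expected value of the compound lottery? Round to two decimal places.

$114,974.65

EV(A) = 0.6 × (-56000) + 0.3 × 179000 + 0.1 × (-13334) = -33600 + 53700 − 1333.4 = 18766.6
EV(B) = 0.08 × (-50500) + 0.92 × 197000 = -4040 + 181240 = 177200
EV(C) = 0.4 × (-23000) + 0.4 × 103000 + 0.2 × 88000 = -9200 + 41200 + 17600 = 49600
Overall = 0.28 × 18766.6 + 0.58 × 177200 + 0.14 × 49600 = 5254.648 + 102776 + 6944 = 114974.648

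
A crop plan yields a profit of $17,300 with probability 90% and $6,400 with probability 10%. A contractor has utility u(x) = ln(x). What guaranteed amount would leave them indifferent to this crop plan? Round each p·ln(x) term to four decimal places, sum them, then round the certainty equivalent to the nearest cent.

$15,662.11

E[u] = 0.9·ln(17300) + 0.1·ln(6400) = 8.7826 + 0.8764 = 9.6590
CE = e^9.6590 ≈ 15662.11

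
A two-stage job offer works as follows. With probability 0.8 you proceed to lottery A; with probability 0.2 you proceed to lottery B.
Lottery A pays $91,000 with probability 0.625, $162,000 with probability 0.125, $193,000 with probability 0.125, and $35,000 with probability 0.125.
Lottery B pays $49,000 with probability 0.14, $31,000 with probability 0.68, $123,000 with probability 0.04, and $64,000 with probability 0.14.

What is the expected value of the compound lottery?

EV(A) = 0.625 × 91000 + 0.125 × 162000 + 0.125 × 193000 + 0.125 × 35000 = 56875 + 20250 + 24125 + 4375 = 105625
EV(B) = 0.14 × 49000 + 0.68 × 31000 + 0.04 × 123000 + 0.14 × 64000 = 6860 + 21080 + 4920 + 8960 = 41820
Overall = 0.8 × 105625 + 0.2 × 41820 = 84500 + 8364 = 92864

$92,864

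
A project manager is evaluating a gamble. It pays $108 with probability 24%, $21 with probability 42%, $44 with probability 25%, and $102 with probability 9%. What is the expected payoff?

$54.92

EV = 0.24 × 108 + 0.42 × 21 + 0.25 × 44 + 0.09 × 102 = 25.92 + 8.82 + 11 + 9.18 = 54.92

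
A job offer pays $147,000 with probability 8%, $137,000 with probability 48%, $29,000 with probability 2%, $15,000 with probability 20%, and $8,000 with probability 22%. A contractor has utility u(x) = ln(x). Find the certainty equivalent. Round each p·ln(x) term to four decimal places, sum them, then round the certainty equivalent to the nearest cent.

E[u] = 0.08·ln(147000) + 0.48·ln(137000) + 0.02·ln(29000) + 0.2·ln(15000) + 0.22·ln(8000) = 0.9519 + 5.6773 + 0.2055 + 1.9232 + 1.9772 = 10.7351
CE = e^10.7351 ≈ 45940.39

$45,940.39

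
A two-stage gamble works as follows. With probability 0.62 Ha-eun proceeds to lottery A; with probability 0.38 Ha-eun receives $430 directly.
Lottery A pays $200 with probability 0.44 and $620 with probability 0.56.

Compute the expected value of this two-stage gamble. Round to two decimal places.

$433.22

EV(A) = 0.44 × 200 + 0.56 × 620 = 88 + 347.2 = 435.2
Branch B: 430 (certain)
Overall = 0.62 × 435.2 + 0.38 × 430 = 269.824 + 163.4 = 433.224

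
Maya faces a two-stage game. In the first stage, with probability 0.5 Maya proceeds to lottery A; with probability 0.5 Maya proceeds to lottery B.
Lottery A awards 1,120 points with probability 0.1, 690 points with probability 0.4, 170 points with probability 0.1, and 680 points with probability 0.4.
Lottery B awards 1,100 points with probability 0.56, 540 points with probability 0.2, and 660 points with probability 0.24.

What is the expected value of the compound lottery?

779.7 points

EV(A) = 0.1 × 1120 + 0.4 × 690 + 0.1 × 170 + 0.4 × 680 = 112 + 276 + 17 + 272 = 677
EV(B) = 0.56 × 1100 + 0.2 × 540 + 0.24 × 660 = 616 + 108 + 158.4 = 882.4
Overall = 0.5 × 677 + 0.5 × 882.4 = 338.5 + 441.2 = 779.7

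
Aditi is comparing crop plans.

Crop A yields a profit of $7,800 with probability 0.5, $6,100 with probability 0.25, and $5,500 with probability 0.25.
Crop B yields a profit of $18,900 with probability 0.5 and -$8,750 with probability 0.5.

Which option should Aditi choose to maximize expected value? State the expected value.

Crop A = 0.5 × 7800 + 0.25 × 6100 + 0.25 × 5500 = 3900 + 1525 + 1375 = 6800
Crop B = 0.5 × 18900 + 0.5 × (-8750) = 9450 − 4375 = 5075

Crop A ($6,800)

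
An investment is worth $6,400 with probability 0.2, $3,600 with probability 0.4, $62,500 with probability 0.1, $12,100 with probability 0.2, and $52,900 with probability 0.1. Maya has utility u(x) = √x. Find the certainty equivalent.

$12,100

E[u] = 0.2·√6400 + 0.4·√3600 + 0.1·√62500 + 0.2·√12100 + 0.1·√52900 = 0.2·80 + 0.4·60 + 0.1·250 + 0.2·110 + 0.1·230 = 110
CE = (110)² = 12100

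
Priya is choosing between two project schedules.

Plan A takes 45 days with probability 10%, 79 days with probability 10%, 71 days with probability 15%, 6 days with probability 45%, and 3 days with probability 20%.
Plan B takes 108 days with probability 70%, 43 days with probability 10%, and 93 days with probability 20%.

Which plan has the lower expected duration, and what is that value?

Plan A (26.35 days)

Plan A = 0.1 × 45 + 0.1 × 79 + 0.15 × 71 + 0.45 × 6 + 0.2 × 3 = 4.5 + 7.9 + 10.65 + 2.7 + 0.6 = 26.35
Plan B = 0.7 × 108 + 0.1 × 43 + 0.2 × 93 = 75.6 + 4.3 + 18.6 = 98.5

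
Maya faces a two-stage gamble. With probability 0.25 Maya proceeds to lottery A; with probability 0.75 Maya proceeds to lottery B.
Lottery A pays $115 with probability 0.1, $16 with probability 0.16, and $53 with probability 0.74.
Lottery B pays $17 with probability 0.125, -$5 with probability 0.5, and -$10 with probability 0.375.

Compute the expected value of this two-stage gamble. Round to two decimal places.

EV(A) = 0.1 × 115 + 0.16 × 16 + 0.74 × 53 = 11.5 + 2.56 + 39.22 = 53.28
EV(B) = 0.125 × 17 + 0.5 × (-5) + 0.375 × (-10) = 2.125 − 2.5 − 3.75 = -4.125
Overall = 0.25 × 53.28 + 0.75 × (-4.125) = 13.32 − 3.09375 = 10.22625

$10.23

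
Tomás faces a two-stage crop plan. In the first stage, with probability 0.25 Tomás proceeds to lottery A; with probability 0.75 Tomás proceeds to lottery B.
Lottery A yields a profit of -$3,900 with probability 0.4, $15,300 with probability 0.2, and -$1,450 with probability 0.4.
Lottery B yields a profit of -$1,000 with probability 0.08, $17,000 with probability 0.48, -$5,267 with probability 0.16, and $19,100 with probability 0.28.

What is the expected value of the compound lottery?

EV(A) = 0.4 × (-3900) + 0.2 × 15300 + 0.4 × (-1450) = -1560 + 3060 − 580 = 920
EV(B) = 0.08 × (-1000) + 0.48 × 17000 + 0.16 × (-5267) + 0.28 × 19100 = -80 + 8160 − 842.72 + 5348 = 12585.28
Overall = 0.25 × 920 + 0.75 × 12585.28 = 230 + 9438.96 = 9668.96

$9,668.96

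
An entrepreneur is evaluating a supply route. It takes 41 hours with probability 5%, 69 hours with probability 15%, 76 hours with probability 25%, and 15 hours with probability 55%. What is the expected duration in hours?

39.65 hours

EV = 0.05 × 41 + 0.15 × 69 + 0.25 × 76 + 0.55 × 15 = 2.05 + 10.35 + 19 + 8.25 = 39.65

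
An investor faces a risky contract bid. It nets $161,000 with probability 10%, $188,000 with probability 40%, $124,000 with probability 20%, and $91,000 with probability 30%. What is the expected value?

EV = 0.1 × 161000 + 0.4 × 188000 + 0.2 × 124000 + 0.3 × 91000 = 16100 + 75200 + 24800 + 27300 = 143400

$143,400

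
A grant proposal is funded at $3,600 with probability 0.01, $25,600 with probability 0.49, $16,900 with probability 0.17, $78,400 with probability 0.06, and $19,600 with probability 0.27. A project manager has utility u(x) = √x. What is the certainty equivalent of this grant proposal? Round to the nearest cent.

$24,242.49

E[u] = 0.01·√3600 + 0.49·√25600 + 0.17·√16900 + 0.06·√78400 + 0.27·√19600 = 0.01·60 + 0.49·160 + 0.17·130 + 0.06·280 + 0.27·140 = 155.7
CE = (155.7)² = 24242.49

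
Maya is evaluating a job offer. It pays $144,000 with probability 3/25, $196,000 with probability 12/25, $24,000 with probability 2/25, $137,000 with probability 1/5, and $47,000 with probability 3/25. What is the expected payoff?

EV = 3/25 × 144000 + 12/25 × 196000 + 2/25 × 24000 + 1/5 × 137000 + 3/25 × 47000 = 17280 + 94080 + 1920 + 27400 + 5640 = 146320

$146,320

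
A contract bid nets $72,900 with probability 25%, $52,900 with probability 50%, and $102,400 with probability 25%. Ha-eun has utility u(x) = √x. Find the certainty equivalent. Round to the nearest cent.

E[u] = 0.25·√72900 + 0.5·√52900 + 0.25·√102400 = 0.25·270 + 0.5·230 + 0.25·320 = 262.5
CE = (262.5)² = 68906.25

$68,906.25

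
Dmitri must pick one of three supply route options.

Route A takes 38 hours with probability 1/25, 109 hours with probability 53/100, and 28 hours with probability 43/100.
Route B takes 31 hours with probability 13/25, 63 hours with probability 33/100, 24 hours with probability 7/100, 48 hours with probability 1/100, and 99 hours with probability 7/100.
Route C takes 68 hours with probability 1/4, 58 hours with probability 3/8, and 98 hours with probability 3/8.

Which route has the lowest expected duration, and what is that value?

Route B (46 hours)

Route A = 1/25 × 38 + 53/100 × 109 + 43/100 × 28 = 1.52 + 57.77 + 12.04 = 71.33
Route B = 13/25 × 31 + 33/100 × 63 + 7/100 × 24 + 1/100 × 48 + 7/100 × 99 = 16.12 + 20.79 + 1.68 + 0.48 + 6.93 = 46
Route C = 1/4 × 68 + 3/8 × 58 + 3/8 × 98 = 17 + 21.75 + 36.75 = 75.5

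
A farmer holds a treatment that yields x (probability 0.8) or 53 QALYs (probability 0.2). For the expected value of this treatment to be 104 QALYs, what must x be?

0.8·x + 0.2·53 = 104
0.8·x = 104 − 10.6 = 93.4
x = 93.4 / 0.8 = 116.75

x = 116.75 QALYs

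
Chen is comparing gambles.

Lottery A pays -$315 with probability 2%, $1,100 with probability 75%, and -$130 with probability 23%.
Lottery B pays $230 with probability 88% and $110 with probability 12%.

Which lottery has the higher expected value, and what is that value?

Lottery A ($788.80)

Lottery A = 0.02 × (-315) + 0.75 × 1100 + 0.23 × (-130) = -6.3 + 825 − 29.9 = 788.8
Lottery B = 0.88 × 230 + 0.12 × 110 = 202.4 + 13.2 = 215.6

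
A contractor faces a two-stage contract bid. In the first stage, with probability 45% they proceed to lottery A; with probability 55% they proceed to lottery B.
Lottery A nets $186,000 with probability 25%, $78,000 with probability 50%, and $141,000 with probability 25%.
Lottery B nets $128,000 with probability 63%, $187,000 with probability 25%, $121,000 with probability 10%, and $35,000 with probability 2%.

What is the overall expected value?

EV(A) = 0.25 × 186000 + 0.5 × 78000 + 0.25 × 141000 = 46500 + 39000 + 35250 = 120750
EV(B) = 0.63 × 128000 + 0.25 × 187000 + 0.1 × 121000 + 0.02 × 35000 = 80640 + 46750 + 12100 + 700 = 140190
Overall = 0.45 × 120750 + 0.55 × 140190 = 54337.5 + 77104.5 = 131442

$131,442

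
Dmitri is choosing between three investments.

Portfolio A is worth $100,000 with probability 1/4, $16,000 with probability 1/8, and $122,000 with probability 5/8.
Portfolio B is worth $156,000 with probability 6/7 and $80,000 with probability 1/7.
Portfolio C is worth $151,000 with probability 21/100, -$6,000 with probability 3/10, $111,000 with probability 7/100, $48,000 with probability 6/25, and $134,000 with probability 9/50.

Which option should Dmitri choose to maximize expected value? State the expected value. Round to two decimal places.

Portfolio B ($145,142.86)

Portfolio A = 1/4 × 100000 + 1/8 × 16000 + 5/8 × 122000 = 25000 + 2000 + 76250 = 103250
Portfolio B = 6/7 × 156000 + 1/7 × 80000 = 133714.2857 + 11428.5714 = 145142.8571
Portfolio C = 21/100 × 151000 + 3/10 × (-6000) + 7/100 × 111000 + 6/25 × 48000 + 9/50 × 134000 = 31710 − 1800 + 7770 + 11520 + 24120 = 73320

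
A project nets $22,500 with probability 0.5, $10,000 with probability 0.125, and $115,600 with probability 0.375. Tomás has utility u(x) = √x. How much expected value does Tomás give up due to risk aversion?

$9,625

E[u] = 0.5·√22500 + 0.125·√10000 + 0.375·√115600 = 0.5·150 + 0.125·100 + 0.375·340 = 215
CE = (215)² = 46225
Risk premium = EV − CE = 55850 − 46225 = 9625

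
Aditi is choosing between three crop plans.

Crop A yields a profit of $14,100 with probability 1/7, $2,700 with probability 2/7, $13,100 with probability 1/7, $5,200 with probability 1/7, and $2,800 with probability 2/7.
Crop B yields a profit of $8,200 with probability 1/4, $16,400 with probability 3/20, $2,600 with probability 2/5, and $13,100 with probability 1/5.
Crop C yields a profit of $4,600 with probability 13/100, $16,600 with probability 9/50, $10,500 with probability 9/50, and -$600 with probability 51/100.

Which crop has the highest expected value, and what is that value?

Crop A = 1/7 × 14100 + 2/7 × 2700 + 1/7 × 13100 + 1/7 × 5200 + 2/7 × 2800 = 2014.2857 + 771.4286 + 1871.4286 + 742.8571 + 800 = 6200
Crop B = 1/4 × 8200 + 3/20 × 16400 + 2/5 × 2600 + 1/5 × 13100 = 2050 + 2460 + 1040 + 2620 = 8170
Crop C = 13/100 × 4600 + 9/50 × 16600 + 9/50 × 10500 + 51/100 × (-600) = 598 + 2988 + 1890 − 306 = 5170

Crop B ($8,170)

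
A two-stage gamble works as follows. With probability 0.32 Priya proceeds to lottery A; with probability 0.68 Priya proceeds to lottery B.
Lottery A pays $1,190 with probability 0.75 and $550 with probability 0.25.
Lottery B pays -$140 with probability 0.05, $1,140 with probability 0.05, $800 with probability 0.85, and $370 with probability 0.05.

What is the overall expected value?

EV(A) = 0.75 × 1190 + 0.25 × 550 = 892.5 + 137.5 = 1030
EV(B) = 0.05 × (-140) + 0.05 × 1140 + 0.85 × 800 + 0.05 × 370 = -7 + 57 + 680 + 18.5 = 748.5
Overall = 0.32 × 1030 + 0.68 × 748.5 = 329.6 + 508.98 = 838.58

$838.58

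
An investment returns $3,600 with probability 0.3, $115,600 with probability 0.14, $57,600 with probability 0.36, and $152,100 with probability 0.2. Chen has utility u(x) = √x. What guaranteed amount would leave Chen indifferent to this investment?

$52,900

E[u] = 0.3·√3600 + 0.14·√115600 + 0.36·√57600 + 0.2·√152100 = 0.3·60 + 0.14·340 + 0.36·240 + 0.2·390 = 230
CE = (230)² = 52900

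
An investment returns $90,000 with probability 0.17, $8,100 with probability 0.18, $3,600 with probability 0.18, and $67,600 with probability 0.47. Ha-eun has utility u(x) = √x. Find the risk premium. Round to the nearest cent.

E[u] = 0.17·√90000 + 0.18·√8100 + 0.18·√3600 + 0.47·√67600 = 0.17·300 + 0.18·90 + 0.18·60 + 0.47·260 = 200.2
CE = (200.2)² = 40080.04
Risk premium = EV − CE = 49178 − 40080.04 = 9097.96

$9,097.96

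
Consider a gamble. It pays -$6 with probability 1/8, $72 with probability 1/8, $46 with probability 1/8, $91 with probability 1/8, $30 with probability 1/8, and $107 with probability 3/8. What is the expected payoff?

$69.25

EV = 1/8 × (-6) + 1/8 × 72 + 1/8 × 46 + 1/8 × 91 + 1/8 × 30 + 3/8 × 107 = -0.75 + 9 + 5.75 + 11.375 + 3.75 + 40.125 = 69.25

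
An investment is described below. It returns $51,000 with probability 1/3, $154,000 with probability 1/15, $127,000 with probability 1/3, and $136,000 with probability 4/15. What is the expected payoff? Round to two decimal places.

EV = 1/3 × 51000 + 1/15 × 154000 + 1/3 × 127000 + 4/15 × 136000 = 17000 + 10266.6667 + 42333.3333 + 36266.6667 = 105866.6667

$105,866.67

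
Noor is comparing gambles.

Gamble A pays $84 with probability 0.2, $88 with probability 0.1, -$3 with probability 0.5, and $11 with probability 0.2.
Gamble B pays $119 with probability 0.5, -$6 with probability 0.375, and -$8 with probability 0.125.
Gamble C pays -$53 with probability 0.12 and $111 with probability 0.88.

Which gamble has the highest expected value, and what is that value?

Gamble A = 0.2 × 84 + 0.1 × 88 + 0.5 × (-3) + 0.2 × 11 = 16.8 + 8.8 − 1.5 + 2.2 = 26.3
Gamble B = 0.5 × 119 + 0.375 × (-6) + 0.125 × (-8) = 59.5 − 2.25 − 1 = 56.25
Gamble C = 0.12 × (-53) + 0.88 × 111 = -6.36 + 97.68 = 91.32

Gamble C ($91.32)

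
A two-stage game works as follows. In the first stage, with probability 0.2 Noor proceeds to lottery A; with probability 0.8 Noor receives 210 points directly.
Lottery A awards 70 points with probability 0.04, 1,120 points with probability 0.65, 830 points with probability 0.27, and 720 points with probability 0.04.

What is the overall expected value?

EV(A) = 0.04 × 70 + 0.65 × 1120 + 0.27 × 830 + 0.04 × 720 = 2.8 + 728 + 224.1 + 28.8 = 983.7
Branch B: 210 (certain)
Overall = 0.2 × 983.7 + 0.8 × 210 = 196.74 + 168 = 364.74

364.74 points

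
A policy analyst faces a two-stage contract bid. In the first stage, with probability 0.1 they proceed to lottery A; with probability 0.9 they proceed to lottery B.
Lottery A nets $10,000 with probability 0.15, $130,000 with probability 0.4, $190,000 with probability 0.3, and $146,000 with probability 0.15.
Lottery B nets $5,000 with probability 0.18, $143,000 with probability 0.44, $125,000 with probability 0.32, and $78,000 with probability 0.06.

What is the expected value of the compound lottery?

EV(A) = 0.15 × 10000 + 0.4 × 130000 + 0.3 × 190000 + 0.15 × 146000 = 1500 + 52000 + 57000 + 21900 = 132400
EV(B) = 0.18 × 5000 + 0.44 × 143000 + 0.32 × 125000 + 0.06 × 78000 = 900 + 62920 + 40000 + 4680 = 108500
Overall = 0.1 × 132400 + 0.9 × 108500 = 13240 + 97650 = 110890

$110,890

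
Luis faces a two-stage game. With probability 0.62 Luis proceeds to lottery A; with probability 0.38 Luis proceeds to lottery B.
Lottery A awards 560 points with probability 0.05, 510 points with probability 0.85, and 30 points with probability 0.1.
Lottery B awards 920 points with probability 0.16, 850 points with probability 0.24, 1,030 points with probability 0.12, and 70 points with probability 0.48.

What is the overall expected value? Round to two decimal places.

481.18 points

EV(A) = 0.05 × 560 + 0.85 × 510 + 0.1 × 30 = 28 + 433.5 + 3 = 464.5
EV(B) = 0.16 × 920 + 0.24 × 850 + 0.12 × 1030 + 0.48 × 70 = 147.2 + 204 + 123.6 + 33.6 = 508.4
Overall = 0.62 × 464.5 + 0.38 × 508.4 = 287.99 + 193.192 = 481.182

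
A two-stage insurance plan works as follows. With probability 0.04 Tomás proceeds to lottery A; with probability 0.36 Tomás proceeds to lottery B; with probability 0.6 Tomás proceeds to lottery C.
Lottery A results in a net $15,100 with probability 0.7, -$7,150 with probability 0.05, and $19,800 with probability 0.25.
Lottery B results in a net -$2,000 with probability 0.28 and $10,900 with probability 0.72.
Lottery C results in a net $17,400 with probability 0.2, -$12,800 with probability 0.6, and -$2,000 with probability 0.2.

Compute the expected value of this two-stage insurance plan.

$470.18

EV(A) = 0.7 × 15100 + 0.05 × (-7150) + 0.25 × 19800 = 10570 − 357.5 + 4950 = 15162.5
EV(B) = 0.28 × (-2000) + 0.72 × 10900 = -560 + 7848 = 7288
EV(C) = 0.2 × 17400 + 0.6 × (-12800) + 0.2 × (-2000) = 3480 − 7680 − 400 = -4600
Overall = 0.04 × 15162.5 + 0.36 × 7288 + 0.6 × (-4600) = 606.5 + 2623.68 − 2760 = 470.18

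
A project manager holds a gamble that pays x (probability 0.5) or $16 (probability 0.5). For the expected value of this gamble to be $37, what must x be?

x = $58

0.5·x + 0.5·16 = 37
0.5·x = 37 − 8 = 29
x = 29 / 0.5 = 58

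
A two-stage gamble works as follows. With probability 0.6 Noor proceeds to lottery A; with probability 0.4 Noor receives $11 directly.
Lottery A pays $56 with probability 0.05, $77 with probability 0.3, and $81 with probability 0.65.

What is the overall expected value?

$51.53

EV(A) = 0.05 × 56 + 0.3 × 77 + 0.65 × 81 = 2.8 + 23.1 + 52.65 = 78.55
Branch B: 11 (certain)
Overall = 0.6 × 78.55 + 0.4 × 11 = 47.13 + 4.4 = 51.53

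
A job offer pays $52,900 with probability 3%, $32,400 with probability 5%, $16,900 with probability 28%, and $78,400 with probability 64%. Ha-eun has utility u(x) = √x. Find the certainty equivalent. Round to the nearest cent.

E[u] = 0.03·√52900 + 0.05·√32400 + 0.28·√16900 + 0.64·√78400 = 0.03·230 + 0.05·180 + 0.28·130 + 0.64·280 = 231.5
CE = (231.5)² = 53592.25

$53,592.25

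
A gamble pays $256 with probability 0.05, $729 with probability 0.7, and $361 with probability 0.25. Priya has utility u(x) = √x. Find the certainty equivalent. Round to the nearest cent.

$597.80

E[u] = 0.05·√256 + 0.7·√729 + 0.25·√361 = 0.05·16 + 0.7·27 + 0.25·19 = 24.45
CE = (24.45)² = 597.8025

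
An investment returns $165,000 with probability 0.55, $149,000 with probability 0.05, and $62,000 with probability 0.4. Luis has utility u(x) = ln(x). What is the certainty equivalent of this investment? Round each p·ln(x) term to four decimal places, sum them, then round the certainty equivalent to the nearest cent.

E[u] = 0.55·ln(165000) + 0.05·ln(149000) + 0.4·ln(62000) = 6.6075 + 0.5956 + 4.4140 = 11.6171
CE = e^11.6171 ≈ 110979.41

$110,979.41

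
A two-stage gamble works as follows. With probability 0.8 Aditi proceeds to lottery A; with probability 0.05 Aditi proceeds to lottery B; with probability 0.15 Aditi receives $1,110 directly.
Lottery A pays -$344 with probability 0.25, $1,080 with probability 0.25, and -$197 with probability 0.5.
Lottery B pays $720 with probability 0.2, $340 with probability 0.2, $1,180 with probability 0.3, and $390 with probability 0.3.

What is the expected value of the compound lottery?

$269.05

EV(A) = 0.25 × (-344) + 0.25 × 1080 + 0.5 × (-197) = -86 + 270 − 98.5 = 85.5
EV(B) = 0.2 × 720 + 0.2 × 340 + 0.3 × 1180 + 0.3 × 390 = 144 + 68 + 354 + 117 = 683
Branch C: 1110 (certain)
Overall = 0.8 × 85.5 + 0.05 × 683 + 0.15 × 1110 = 68.4 + 34.15 + 166.5 = 269.05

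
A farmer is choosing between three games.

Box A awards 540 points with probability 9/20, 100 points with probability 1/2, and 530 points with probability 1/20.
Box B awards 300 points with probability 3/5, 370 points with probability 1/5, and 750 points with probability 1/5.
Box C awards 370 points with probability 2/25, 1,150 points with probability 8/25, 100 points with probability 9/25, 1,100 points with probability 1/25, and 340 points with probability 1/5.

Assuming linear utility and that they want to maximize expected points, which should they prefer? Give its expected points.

Box A = 9/20 × 540 + 1/2 × 100 + 1/20 × 530 = 243 + 50 + 26.5 = 319.5
Box B = 3/5 × 300 + 1/5 × 370 + 1/5 × 750 = 180 + 74 + 150 = 404
Box C = 2/25 × 370 + 8/25 × 1150 + 9/25 × 100 + 1/25 × 1100 + 1/5 × 340 = 29.6 + 368 + 36 + 44 + 68 = 545.6

Box C (545.6 points)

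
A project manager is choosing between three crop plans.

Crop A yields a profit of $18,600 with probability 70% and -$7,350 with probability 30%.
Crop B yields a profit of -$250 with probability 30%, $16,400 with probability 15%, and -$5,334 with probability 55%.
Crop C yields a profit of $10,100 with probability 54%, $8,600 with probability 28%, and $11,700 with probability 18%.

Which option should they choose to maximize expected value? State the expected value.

Crop A ($10,815)

Crop A = 0.7 × 18600 + 0.3 × (-7350) = 13020 − 2205 = 10815
Crop B = 0.3 × (-250) + 0.15 × 16400 + 0.55 × (-5334) = -75 + 2460 − 2933.7 = -548.7
Crop C = 0.54 × 10100 + 0.28 × 8600 + 0.18 × 11700 = 5454 + 2408 + 2106 = 9968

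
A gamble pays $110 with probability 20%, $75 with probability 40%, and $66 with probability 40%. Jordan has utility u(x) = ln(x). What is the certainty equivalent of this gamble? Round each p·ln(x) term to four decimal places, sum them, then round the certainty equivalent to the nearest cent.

$76.94

E[u] = 0.2·ln(110) + 0.4·ln(75) + 0.4·ln(66) = 0.9401 + 1.7270 + 1.6759 = 4.3430
CE = e^4.3430 ≈ 76.94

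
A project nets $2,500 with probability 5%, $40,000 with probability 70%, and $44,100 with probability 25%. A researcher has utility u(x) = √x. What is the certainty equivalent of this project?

E[u] = 0.05·√2500 + 0.7·√40000 + 0.25·√44100 = 0.05·50 + 0.7·200 + 0.25·210 = 195
CE = (195)² = 38025

$38,025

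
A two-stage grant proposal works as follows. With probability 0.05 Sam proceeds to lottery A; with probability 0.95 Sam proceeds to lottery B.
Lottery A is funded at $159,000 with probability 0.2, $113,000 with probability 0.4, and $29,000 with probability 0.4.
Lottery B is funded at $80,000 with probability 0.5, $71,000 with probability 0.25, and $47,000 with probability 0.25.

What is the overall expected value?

EV(A) = 0.2 × 159000 + 0.4 × 113000 + 0.4 × 29000 = 31800 + 45200 + 11600 = 88600
EV(B) = 0.5 × 80000 + 0.25 × 71000 + 0.25 × 47000 = 40000 + 17750 + 11750 = 69500
Overall = 0.05 × 88600 + 0.95 × 69500 = 4430 + 66025 = 70455

$70,455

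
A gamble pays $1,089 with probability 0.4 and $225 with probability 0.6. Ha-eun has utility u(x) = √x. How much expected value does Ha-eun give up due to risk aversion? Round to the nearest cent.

E[u] = 0.4·√1089 + 0.6·√225 = 0.4·33 + 0.6·15 = 22.2
CE = (22.2)² = 492.84
Risk premium = EV − CE = 570.6 − 492.84 = 77.76

$77.76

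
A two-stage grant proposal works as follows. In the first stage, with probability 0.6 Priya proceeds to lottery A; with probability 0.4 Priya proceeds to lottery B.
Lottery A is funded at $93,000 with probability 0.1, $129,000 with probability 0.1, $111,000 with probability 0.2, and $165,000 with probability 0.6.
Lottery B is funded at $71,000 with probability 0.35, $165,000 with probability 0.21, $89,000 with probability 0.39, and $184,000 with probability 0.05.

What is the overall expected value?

$127,404

EV(A) = 0.1 × 93000 + 0.1 × 129000 + 0.2 × 111000 + 0.6 × 165000 = 9300 + 12900 + 22200 + 99000 = 143400
EV(B) = 0.35 × 71000 + 0.21 × 165000 + 0.39 × 89000 + 0.05 × 184000 = 24850 + 34650 + 34710 + 9200 = 103410
Overall = 0.6 × 143400 + 0.4 × 103410 = 86040 + 41364 = 127404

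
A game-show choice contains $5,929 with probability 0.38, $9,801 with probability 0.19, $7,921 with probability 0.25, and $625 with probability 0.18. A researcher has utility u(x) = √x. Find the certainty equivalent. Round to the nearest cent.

$5,598.03

E[u] = 0.38·√5929 + 0.19·√9801 + 0.25·√7921 + 0.18·√625 = 0.38·77 + 0.19·99 + 0.25·89 + 0.18·25 = 74.82
CE = (74.82)² = 5598.0324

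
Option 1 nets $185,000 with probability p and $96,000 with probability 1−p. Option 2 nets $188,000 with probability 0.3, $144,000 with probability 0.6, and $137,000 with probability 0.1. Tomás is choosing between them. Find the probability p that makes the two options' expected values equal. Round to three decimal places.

EV(Option 2) = 0.3 × 188000 + 0.6 × 144000 + 0.1 × 137000 = 56400 + 86400 + 13700 = 156500
p·185000 + (1−p)·96000 = 156500
89000p + 96000 = 156500
p = (156500 − 96000) / 89000

p = 0.680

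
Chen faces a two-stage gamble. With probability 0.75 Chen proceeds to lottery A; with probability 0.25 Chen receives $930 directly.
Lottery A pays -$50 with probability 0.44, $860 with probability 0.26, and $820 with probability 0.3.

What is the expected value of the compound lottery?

$568.20

EV(A) = 0.44 × (-50) + 0.26 × 860 + 0.3 × 820 = -22 + 223.6 + 246 = 447.6
Branch B: 930 (certain)
Overall = 0.75 × 447.6 + 0.25 × 930 = 335.7 + 232.5 = 568.2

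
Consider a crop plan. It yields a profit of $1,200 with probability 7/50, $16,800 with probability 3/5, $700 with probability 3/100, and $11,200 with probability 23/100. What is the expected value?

$12,845

EV = 7/50 × 1200 + 3/5 × 16800 + 3/100 × 700 + 23/100 × 11200 = 168 + 10080 + 21 + 2576 = 12845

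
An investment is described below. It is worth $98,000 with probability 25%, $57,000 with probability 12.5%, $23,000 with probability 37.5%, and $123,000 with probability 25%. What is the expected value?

EV = 0.25 × 98000 + 0.125 × 57000 + 0.375 × 23000 + 0.25 × 123000 = 24500 + 7125 + 8625 + 30750 = 71000

$71,000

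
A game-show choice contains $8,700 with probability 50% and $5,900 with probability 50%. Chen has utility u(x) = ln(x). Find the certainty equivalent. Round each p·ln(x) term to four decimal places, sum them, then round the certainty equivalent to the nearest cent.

$7,164.55

E[u] = 0.5·ln(8700) + 0.5·ln(5900) = 4.5355 + 4.3414 = 8.8769
CE = e^8.8769 ≈ 7164.55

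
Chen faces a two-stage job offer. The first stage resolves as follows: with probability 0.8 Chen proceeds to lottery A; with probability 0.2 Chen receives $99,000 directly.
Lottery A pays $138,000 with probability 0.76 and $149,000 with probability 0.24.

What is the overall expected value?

EV(A) = 0.76 × 138000 + 0.24 × 149000 = 104880 + 35760 = 140640
Branch B: 99000 (certain)
Overall = 0.8 × 140640 + 0.2 × 99000 = 112512 + 19800 = 132312

$132,312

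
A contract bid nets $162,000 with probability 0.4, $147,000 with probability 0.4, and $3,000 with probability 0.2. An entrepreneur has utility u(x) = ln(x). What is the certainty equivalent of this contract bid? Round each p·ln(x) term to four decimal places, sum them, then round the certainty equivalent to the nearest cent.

E[u] = 0.4·ln(162000) + 0.4·ln(147000) + 0.2·ln(3000) = 4.7981 + 4.7593 + 1.6013 = 11.1587
CE = e^11.1587 ≈ 70171.67

$70,171.67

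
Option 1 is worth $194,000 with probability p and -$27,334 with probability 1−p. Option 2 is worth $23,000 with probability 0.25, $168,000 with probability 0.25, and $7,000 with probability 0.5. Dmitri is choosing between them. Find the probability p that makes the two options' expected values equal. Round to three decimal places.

p = 0.355

EV(Option 2) = 0.25 × 23000 + 0.25 × 168000 + 0.5 × 7000 = 5750 + 42000 + 3500 = 51250
p·194000 + (1−p)·(-27334) = 51250
221334p − 27334 = 51250
p = (51250 + 27334) / 221334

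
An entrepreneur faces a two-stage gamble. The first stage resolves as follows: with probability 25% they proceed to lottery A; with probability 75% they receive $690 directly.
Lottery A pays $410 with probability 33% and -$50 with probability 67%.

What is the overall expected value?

$542.95

EV(A) = 0.33 × 410 + 0.67 × (-50) = 135.3 − 33.5 = 101.8
Branch B: 690 (certain)
Overall = 0.25 × 101.8 + 0.75 × 690 = 25.45 + 517.5 = 542.95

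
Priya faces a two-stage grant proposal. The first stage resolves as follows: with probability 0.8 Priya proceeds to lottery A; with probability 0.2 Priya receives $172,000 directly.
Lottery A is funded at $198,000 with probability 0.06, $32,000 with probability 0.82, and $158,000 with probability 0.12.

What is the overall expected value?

$80,064

EV(A) = 0.06 × 198000 + 0.82 × 32000 + 0.12 × 158000 = 11880 + 26240 + 18960 = 57080
Branch B: 172000 (certain)
Overall = 0.8 × 57080 + 0.2 × 172000 = 45664 + 34400 = 80064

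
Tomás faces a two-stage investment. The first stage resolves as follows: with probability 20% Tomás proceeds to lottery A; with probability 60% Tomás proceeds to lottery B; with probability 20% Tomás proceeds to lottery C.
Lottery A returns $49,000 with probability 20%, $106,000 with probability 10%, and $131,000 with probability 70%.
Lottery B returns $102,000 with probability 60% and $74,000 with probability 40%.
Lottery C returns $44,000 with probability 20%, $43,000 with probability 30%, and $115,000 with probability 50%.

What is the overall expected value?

$92,740

EV(A) = 0.2 × 49000 + 0.1 × 106000 + 0.7 × 131000 = 9800 + 10600 + 91700 = 112100
EV(B) = 0.6 × 102000 + 0.4 × 74000 = 61200 + 29600 = 90800
EV(C) = 0.2 × 44000 + 0.3 × 43000 + 0.5 × 115000 = 8800 + 12900 + 57500 = 79200
Overall = 0.2 × 112100 + 0.6 × 90800 + 0.2 × 79200 = 22420 + 54480 + 15840 = 92740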